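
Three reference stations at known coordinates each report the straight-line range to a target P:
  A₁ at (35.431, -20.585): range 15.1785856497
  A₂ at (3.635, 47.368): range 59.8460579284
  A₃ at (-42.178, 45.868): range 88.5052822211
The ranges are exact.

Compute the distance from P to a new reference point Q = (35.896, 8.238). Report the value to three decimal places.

16.676

eq1: (x − 35.431)² + (y + 20.585)² = 15.1785856497²
eq2: (x − 3.635)² + (y − 47.368)² = 59.8460579284²
eq3: (x + 42.178)² + (y − 45.868)² = 88.5052822211²
eq2−eq3, eq2−eq1 (x²,y² cancel):
  -91.626·x − 3.000·y = -2625.717872
  63.592·x − 135.906·y = 2773.318524
det = -91.626·-135.906 − -3.000·63.592 = 12643.299156
x = (-2625.717872·-135.906 − -3.000·2773.318524) / 12643.299156 = 28.882554
y = (-91.626·2773.318524 − -2625.717872·63.592) / 12643.299156 = -6.891669
|P − Q| = √((28.882554 − 35.896)² + (-6.891669 − 8.238)²) = 16.676190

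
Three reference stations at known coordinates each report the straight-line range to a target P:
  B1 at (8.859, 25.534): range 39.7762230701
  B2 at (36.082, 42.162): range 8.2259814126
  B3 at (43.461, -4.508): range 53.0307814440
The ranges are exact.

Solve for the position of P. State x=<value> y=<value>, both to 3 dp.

x=41.349 y=48.481

eq1: (x − 8.859)² + (y − 25.534)² = 39.7762230701²
eq2: (x − 36.082)² + (y − 42.162)² = 8.2259814126²
eq3: (x − 43.461)² + (y + 4.508)² = 53.0307814440²
eq3−eq2, eq3−eq1 (x²,y² cancel):
  -14.758·x + 93.340·y = 3914.961393
  -69.204·x + 60.084·y = 51.402311
det = -14.758·60.084 − 93.340·-69.204 = 5572.781688
x = (3914.961393·60.084 − 93.340·51.402311) / 5572.781688 = 41.348946
y = (-14.758·51.402311 − 3914.961393·-69.204) / 5572.781688 = 48.480706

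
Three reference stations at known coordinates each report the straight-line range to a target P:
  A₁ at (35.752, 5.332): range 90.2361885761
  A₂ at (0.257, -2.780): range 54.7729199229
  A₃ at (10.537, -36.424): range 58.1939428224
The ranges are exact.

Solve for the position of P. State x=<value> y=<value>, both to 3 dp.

x=-47.297 y=-29.959

eq1: (x − 35.752)² + (y − 5.332)² = 90.2361885761²
eq2: (x − 0.257)² + (y + 2.780)² = 54.7729199229²
eq3: (x − 10.537)² + (y + 36.424)² = 58.1939428224²
eq2−eq1, eq2−eq3 (x²,y² cancel):
  70.990·x + 16.224·y = -3843.655693
  20.560·x − 67.288·y = 1043.479472
det = 70.990·-67.288 − 16.224·20.560 = -5110.340560
x = (-3843.655693·-67.288 − 16.224·1043.479472) / -5110.340560 = -47.296749
y = (70.990·1043.479472 − -3843.655693·20.560) / -5110.340560 = -29.959289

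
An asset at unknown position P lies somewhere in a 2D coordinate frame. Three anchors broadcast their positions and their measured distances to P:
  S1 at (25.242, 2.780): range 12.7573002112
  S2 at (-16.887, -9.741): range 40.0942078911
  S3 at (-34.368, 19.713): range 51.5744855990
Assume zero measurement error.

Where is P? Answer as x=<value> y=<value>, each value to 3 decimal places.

eq1: (x − 25.242)² + (y − 2.780)² = 12.7573002112²
eq2: (x + 16.887)² + (y + 9.741)² = 40.0942078911²
eq3: (x + 34.368)² + (y − 19.713)² = 51.5744855990²
eq3−eq1, eq3−eq2 (x²,y² cancel):
  119.220·x − 33.866·y = 1572.304027
  34.962·x − 58.908·y = -137.321885
det = 119.220·-58.908 − -33.866·34.962 = -5838.988668
x = (1572.304027·-58.908 − -33.866·-137.321885) / -5838.988668 = 16.659020
y = (119.220·-137.321885 − 1572.304027·34.962) / -5838.988668 = 12.218282

x=16.659 y=12.218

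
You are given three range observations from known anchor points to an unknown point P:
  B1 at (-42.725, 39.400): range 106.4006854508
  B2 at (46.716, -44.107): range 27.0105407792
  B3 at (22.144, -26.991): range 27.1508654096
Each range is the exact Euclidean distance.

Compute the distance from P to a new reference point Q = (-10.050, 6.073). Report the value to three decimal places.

61.979

eq1: (x + 42.725)² + (y − 39.400)² = 106.4006854508²
eq2: (x − 46.716)² + (y + 44.107)² = 27.0105407792²
eq3: (x − 22.144)² + (y + 26.991)² = 27.1508654096²
eq3−eq2, eq3−eq1 (x²,y² cancel):
  49.144·x − 34.232·y = 2916.541467
  -129.738·x + 132.782·y = -8425.021564
det = 49.144·132.782 − -34.232·-129.738 = 2084.247392
x = (2916.541467·132.782 − -34.232·-8425.021564) / 2084.247392 = 47.431448
y = (49.144·-8425.021564 − 2916.541467·-129.738) / 2084.247392 = -17.105936
|P − Q| = √((47.431448 − -10.050)² + (-17.105936 − 6.073)²) = 61.978867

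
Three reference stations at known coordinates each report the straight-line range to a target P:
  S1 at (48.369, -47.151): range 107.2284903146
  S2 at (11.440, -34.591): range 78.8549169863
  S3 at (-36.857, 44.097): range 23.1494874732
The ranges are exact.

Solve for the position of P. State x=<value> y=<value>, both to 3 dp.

eq1: (x − 48.369)² + (y + 47.151)² = 107.2284903146²
eq2: (x − 11.440)² + (y + 34.591)² = 78.8549169863²
eq3: (x + 36.857)² + (y − 44.097)² = 23.1494874732²
eq3−eq2, eq3−eq1 (x²,y² cancel):
  96.594·x − 157.376·y = -7657.772140
  170.452·x − 182.496·y = -9702.257261
det = 96.594·-182.496 − -157.376·170.452 = 9197.035328
x = (-7657.772140·-182.496 − -157.376·-9702.257261) / 9197.035328 = -14.068626
y = (96.594·-9702.257261 − -7657.772140·170.452) / 9197.035328 = 40.024065

x=-14.069 y=40.024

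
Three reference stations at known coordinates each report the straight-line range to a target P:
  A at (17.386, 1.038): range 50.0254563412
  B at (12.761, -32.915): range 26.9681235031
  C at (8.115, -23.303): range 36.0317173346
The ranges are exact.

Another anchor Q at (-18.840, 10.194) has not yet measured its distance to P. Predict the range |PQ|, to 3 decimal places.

78.438

eq1: (x − 17.386)² + (y − 1.038)² = 50.0254563412²
eq2: (x − 12.761)² + (y + 32.915)² = 26.9681235031²
eq3: (x − 8.115)² + (y + 23.303)² = 36.0317173346²
eq1−eq2, eq1−eq3 (x²,y² cancel):
  -9.250·x − 67.906·y = 2718.156503
  -18.542·x − 48.682·y = 1509.794222
det = -9.250·-48.682 − -67.906·-18.542 = -808.804552
x = (2718.156503·-48.682 − -67.906·1509.794222) / -808.804552 = 36.845995
y = (-9.250·1509.794222 − 2718.156503·-18.542) / -808.804552 = -45.047300
|P − Q| = √((36.845995 − -18.840)² + (-45.047300 − 10.194)²) = 78.438073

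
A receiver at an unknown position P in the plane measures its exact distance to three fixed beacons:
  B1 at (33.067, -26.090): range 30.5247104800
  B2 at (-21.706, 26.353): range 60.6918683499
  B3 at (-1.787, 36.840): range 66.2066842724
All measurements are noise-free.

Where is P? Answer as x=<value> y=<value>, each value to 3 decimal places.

eq1: (x − 33.067)² + (y + 26.090)² = 30.5247104800²
eq2: (x + 21.706)² + (y − 26.353)² = 60.6918683499²
eq3: (x + 1.787)² + (y − 36.840)² = 66.2066842724²
eq3−eq1, eq3−eq2 (x²,y² cancel):
  69.708·x − 125.860·y = 3865.302712
  -39.838·x − 20.974·y = 505.074235
det = 69.708·-20.974 − -125.860·-39.838 = -6476.066272
x = (3865.302712·-20.974 − -125.860·505.074235) / -6476.066272 = 2.702600
y = (69.708·505.074235 − 3865.302712·-39.838) / -6476.066272 = -29.214285

x=2.703 y=-29.214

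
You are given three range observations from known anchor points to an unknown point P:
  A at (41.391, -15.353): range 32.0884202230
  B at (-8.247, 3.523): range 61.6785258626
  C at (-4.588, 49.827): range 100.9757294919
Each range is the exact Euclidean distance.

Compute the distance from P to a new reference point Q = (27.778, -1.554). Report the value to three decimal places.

eq1: (x − 41.391)² + (y + 15.353)² = 32.0884202230²
eq2: (x + 8.247)² + (y − 3.523)² = 61.6785258626²
eq3: (x + 4.588)² + (y − 49.827)² = 100.9757294919²
eq2−eq3, eq2−eq1 (x²,y² cancel):
  7.318·x + 92.608·y = -3968.502259
  99.276·x − 37.752·y = 4643.078792
det = 7.318·-37.752 − 92.608·99.276 = -9470.020944
x = (-3968.502259·-37.752 − 92.608·4643.078792) / -9470.020944 = 29.584659
y = (7.318·4643.078792 − -3968.502259·99.276) / -9470.020944 = -45.190510
|P − Q| = √((29.584659 − 27.778)² + (-45.190510 − -1.554)²) = 43.673895

43.674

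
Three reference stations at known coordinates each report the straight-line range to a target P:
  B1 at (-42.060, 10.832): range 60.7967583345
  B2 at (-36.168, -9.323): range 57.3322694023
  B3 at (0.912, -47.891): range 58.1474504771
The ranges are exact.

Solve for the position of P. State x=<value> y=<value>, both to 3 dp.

x=18.645 y=7.487

eq1: (x + 42.060)² + (y − 10.832)² = 60.7967583345²
eq2: (x + 36.168)² + (y + 9.323)² = 57.3322694023²
eq3: (x − 0.912)² + (y + 47.891)² = 58.1474504771²
eq2−eq1, eq2−eq3 (x²,y² cancel):
  -11.784·x + 40.310·y = 82.076562
  74.160·x − 77.136·y = 805.200190
det = -11.784·-77.136 − 40.310·74.160 = -2080.418976
x = (82.076562·-77.136 − 40.310·805.200190) / -2080.418976 = 18.644647
y = (-11.784·805.200190 − 82.076562·74.160) / -2080.418976 = 7.486606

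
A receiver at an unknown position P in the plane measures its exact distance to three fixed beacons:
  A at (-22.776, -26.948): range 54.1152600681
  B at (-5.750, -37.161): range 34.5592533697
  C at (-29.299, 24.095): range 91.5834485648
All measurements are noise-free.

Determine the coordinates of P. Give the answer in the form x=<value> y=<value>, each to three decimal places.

x=27.025 y=-48.121

eq1: (x + 22.776)² + (y + 26.948)² = 54.1152600681²
eq2: (x + 5.750)² + (y + 37.161)² = 34.5592533697²
eq3: (x + 29.299)² + (y − 24.095)² = 91.5834485648²
eq1−eq3, eq1−eq2 (x²,y² cancel):
  -13.046·x + 102.086·y = -5265.007133
  34.052·x − 20.426·y = 1903.180920
det = -13.046·-20.426 − 102.086·34.052 = -3209.754876
x = (-5265.007133·-20.426 − 102.086·1903.180920) / -3209.754876 = 27.025457
y = (-13.046·1903.180920 − -5265.007133·34.052) / -3209.754876 = -48.120536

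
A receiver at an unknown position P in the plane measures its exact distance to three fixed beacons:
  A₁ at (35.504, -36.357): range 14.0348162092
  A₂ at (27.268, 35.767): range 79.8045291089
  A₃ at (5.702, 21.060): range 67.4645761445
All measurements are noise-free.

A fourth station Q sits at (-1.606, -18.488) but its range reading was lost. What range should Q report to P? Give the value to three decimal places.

eq1: (x − 35.504)² + (y + 36.357)² = 14.0348162092²
eq2: (x − 27.268)² + (y − 35.767)² = 79.8045291089²
eq3: (x − 5.702)² + (y − 21.060)² = 67.4645761445²
eq1−eq2, eq1−eq3 (x²,y² cancel):
  -16.472·x + 144.248·y = -6731.330152
  -59.604·x + 114.834·y = -6460.822029
det = -16.472·114.834 − 144.248·-59.604 = 6706.212144
x = (-6731.330152·114.834 − 144.248·-6460.822029) / 6706.212144 = 23.705646
y = (-16.472·-6460.822029 − -6731.330152·-59.604) / 6706.212144 = -43.957980
|P − Q| = √((23.705646 − -1.606)² + (-43.957980 − -18.488)²) = 35.908207

35.908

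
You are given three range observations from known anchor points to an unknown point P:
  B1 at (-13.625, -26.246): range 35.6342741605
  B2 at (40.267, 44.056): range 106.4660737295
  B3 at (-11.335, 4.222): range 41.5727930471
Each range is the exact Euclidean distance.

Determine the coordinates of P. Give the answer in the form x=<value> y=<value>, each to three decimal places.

x=-47.721 y=-15.888

eq1: (x + 13.625)² + (y + 26.246)² = 35.6342741605²
eq2: (x − 40.267)² + (y − 44.056)² = 106.4660737295²
eq3: (x + 11.335)² + (y − 4.222)² = 41.5727930471²
eq1−eq3, eq1−eq2 (x²,y² cancel):
  4.580·x + 60.936·y = -1186.681259
  107.784·x + 140.604·y = -7377.354076
det = 4.580·140.604 − 60.936·107.784 = -5923.959504
x = (-1186.681259·140.604 − 60.936·-7377.354076) / -5923.959504 = -47.720501
y = (4.580·-7377.354076 − -1186.681259·107.784) / -5923.959504 = -15.887511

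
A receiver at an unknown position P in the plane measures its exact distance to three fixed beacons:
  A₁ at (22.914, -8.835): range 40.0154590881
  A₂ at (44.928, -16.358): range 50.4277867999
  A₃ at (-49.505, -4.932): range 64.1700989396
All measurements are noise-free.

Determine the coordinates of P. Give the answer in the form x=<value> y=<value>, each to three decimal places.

x=2.131 y=-43.030

eq1: (x − 22.914)² + (y + 8.835)² = 40.0154590881²
eq2: (x − 44.928)² + (y + 16.358)² = 50.4277867999²
eq3: (x + 49.505)² + (y + 4.932)² = 64.1700989396²
eq1−eq3, eq1−eq2 (x²,y² cancel):
  -144.838·x + 7.806·y = -644.603604
  44.028·x − 15.046·y = 741.276011
det = -144.838·-15.046 − 7.806·44.028 = 1835.549980
x = (-644.603604·-15.046 − 7.806·741.276011) / 1835.549980 = 2.131408
y = (-144.838·741.276011 − -644.603604·44.028) / 1835.549980 = -43.030333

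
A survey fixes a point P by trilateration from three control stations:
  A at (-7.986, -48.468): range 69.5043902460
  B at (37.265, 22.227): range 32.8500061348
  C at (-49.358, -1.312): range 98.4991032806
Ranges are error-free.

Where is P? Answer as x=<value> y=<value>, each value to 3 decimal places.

x=48.878 y=-8.502

eq1: (x + 7.986)² + (y + 48.468)² = 69.5043902460²
eq2: (x − 37.265)² + (y − 22.227)² = 32.8500061348²
eq3: (x + 49.358)² + (y + 1.312)² = 98.4991032806²
eq3−eq2, eq3−eq1 (x²,y² cancel):
  173.246·x + 47.078·y = 8067.736690
  82.744·x − 94.312·y = 4846.202796
det = 173.246·-94.312 − 47.078·82.744 = -20234.598784
x = (8067.736690·-94.312 − 47.078·4846.202796) / -20234.598784 = 48.878356
y = (173.246·4846.202796 − 8067.736690·82.744) / -20234.598784 = -8.501698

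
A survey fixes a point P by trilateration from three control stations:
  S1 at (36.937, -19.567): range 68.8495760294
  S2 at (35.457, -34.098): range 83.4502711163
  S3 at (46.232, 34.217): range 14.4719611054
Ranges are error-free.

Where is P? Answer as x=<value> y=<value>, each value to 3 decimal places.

eq1: (x − 36.937)² + (y + 19.567)² = 68.8495760294²
eq2: (x − 35.457)² + (y + 34.098)² = 83.4502711163²
eq3: (x − 46.232)² + (y − 34.217)² = 14.4719611054²
eq3−eq1, eq3−eq2 (x²,y² cancel):
  -18.590·x − 107.568·y = -6091.817916
  -21.550·x − 136.630·y = -7642.838551
det = -18.590·-136.630 − -107.568·-21.550 = 221.861300
x = (-6091.817916·-136.630 − -107.568·-7642.838551) / 221.861300 = 45.975682
y = (-18.590·-7642.838551 − -6091.817916·-21.550) / 221.861300 = 48.686691

x=45.976 y=48.687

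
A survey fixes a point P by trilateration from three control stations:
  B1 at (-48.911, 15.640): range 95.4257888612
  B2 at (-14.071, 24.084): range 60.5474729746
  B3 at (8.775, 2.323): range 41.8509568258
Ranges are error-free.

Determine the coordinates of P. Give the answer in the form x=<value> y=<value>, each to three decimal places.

x=46.381 y=20.688

eq1: (x + 48.911)² + (y − 15.640)² = 95.4257888612²
eq2: (x + 14.071)² + (y − 24.084)² = 60.5474729746²
eq3: (x − 8.775)² + (y − 2.323)² = 41.8509568258²
eq3−eq1, eq3−eq2 (x²,y² cancel):
  -115.372·x + 26.634·y = -4800.080026
  -45.692·x + 43.522·y = -1218.858753
det = -115.372·43.522 − 26.634·-45.692 = -3804.259456
x = (-4800.080026·43.522 − 26.634·-1218.858753) / -3804.259456 = 46.381168
y = (-115.372·-1218.858753 − -4800.080026·-45.692) / -3804.259456 = 20.688148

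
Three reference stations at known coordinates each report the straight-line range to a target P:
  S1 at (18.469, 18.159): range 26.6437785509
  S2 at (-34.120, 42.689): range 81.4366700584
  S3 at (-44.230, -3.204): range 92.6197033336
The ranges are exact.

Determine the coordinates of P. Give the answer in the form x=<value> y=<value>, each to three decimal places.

x=44.764 y=22.458

eq1: (x − 18.469)² + (y − 18.159)² = 26.6437785509²
eq2: (x + 34.120)² + (y − 42.689)² = 81.4366700584²
eq3: (x + 44.230)² + (y + 3.204)² = 92.6197033336²
eq3−eq1, eq3−eq2 (x²,y² cancel):
  125.398·x + 42.726·y = 6572.813236
  20.220·x + 91.786·y = 2966.444820
det = 125.398·91.786 − 42.726·20.220 = 10645.861108
x = (6572.813236·91.786 − 42.726·2966.444820) / 10645.861108 = 44.763679
y = (125.398·2966.444820 − 6572.813236·20.220) / 10645.861108 = 22.457926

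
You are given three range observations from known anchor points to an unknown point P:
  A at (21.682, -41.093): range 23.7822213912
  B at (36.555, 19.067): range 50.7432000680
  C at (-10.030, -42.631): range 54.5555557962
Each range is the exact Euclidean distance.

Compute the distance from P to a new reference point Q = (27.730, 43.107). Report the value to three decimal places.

75.948

eq1: (x − 21.682)² + (y + 41.093)² = 23.7822213912²
eq2: (x − 36.555)² + (y − 19.067)² = 50.7432000680²
eq3: (x + 10.030)² + (y + 42.631)² = 54.5555557962²
eq1−eq2, eq1−eq3 (x²,y² cancel):
  29.746·x + 120.320·y = -2468.203558
  -63.424·x − 3.076·y = -2651.455326
det = 29.746·-3.076 − 120.320·-63.424 = 7539.676984
x = (-2468.203558·-3.076 − 120.320·-2651.455326) / 7539.676984 = 43.319535
y = (29.746·-2651.455326 − -2468.203558·-63.424) / 7539.676984 = -31.223292
|P − Q| = √((43.319535 − 27.730)² + (-31.223292 − 43.107)²) = 75.947520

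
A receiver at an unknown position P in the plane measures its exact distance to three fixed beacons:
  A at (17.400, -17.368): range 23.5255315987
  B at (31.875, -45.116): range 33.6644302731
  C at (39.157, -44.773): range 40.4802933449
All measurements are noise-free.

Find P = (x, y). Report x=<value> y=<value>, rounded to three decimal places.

eq1: (x − 17.400)² + (y + 17.368)² = 23.5255315987²
eq2: (x − 31.875)² + (y + 45.116)² = 33.6644302731²
eq3: (x − 39.157)² + (y + 44.773)² = 40.4802933449²
eq2−eq3, eq2−eq1 (x²,y² cancel):
  14.564·x + 0.686·y = -18.937187
  -28.950·x + 55.496·y = -1867.218428
det = 14.564·55.496 − 0.686·-28.950 = 828.103444
x = (-18.937187·55.496 − 0.686·-1867.218428) / 828.103444 = 0.277711
y = (14.564·-1867.218428 − -18.937187·-28.950) / 828.103444 = -33.501130

x=0.278 y=-33.501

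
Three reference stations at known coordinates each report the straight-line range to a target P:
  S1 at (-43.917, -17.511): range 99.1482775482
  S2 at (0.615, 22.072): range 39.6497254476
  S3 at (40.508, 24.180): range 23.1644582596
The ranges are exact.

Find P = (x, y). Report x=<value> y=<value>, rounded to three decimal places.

x=32.339 y=45.856

eq1: (x + 43.917)² + (y + 17.511)² = 99.1482775482²
eq2: (x − 0.615)² + (y − 22.072)² = 39.6497254476²
eq3: (x − 40.508)² + (y − 24.180)² = 23.1644582596²
eq3−eq2, eq3−eq1 (x²,y² cancel):
  -79.786·x − 4.216·y = -2773.527657
  -168.850·x − 83.382·y = -9284.021268
det = -79.786·-83.382 − -4.216·-168.850 = 5940.844652
x = (-2773.527657·-83.382 − -4.216·-9284.021268) / 5940.844652 = 32.338979
y = (-79.786·-9284.021268 − -2773.527657·-168.850) / 5940.844652 = 45.856236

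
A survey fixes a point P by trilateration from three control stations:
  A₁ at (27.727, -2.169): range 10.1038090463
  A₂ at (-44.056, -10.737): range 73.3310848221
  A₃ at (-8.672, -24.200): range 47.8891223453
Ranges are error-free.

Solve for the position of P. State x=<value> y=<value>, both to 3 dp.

eq1: (x − 27.727)² + (y + 2.169)² = 10.1038090463²
eq2: (x + 44.056)² + (y + 10.737)² = 73.3310848221²
eq3: (x + 8.672)² + (y + 24.200)² = 47.8891223453²
eq2−eq1, eq2−eq3 (x²,y² cancel):
  143.566·x + 17.136·y = 3992.637829
  70.768·x − 26.926·y = 1688.709241
det = 143.566·-26.926 − 17.136·70.768 = -5078.338564
x = (3992.637829·-26.926 − 17.136·1688.709241) / -5078.338564 = 26.867741
y = (143.566·1688.709241 − 3992.637829·70.768) / -5078.338564 = 7.898206

x=26.868 y=7.898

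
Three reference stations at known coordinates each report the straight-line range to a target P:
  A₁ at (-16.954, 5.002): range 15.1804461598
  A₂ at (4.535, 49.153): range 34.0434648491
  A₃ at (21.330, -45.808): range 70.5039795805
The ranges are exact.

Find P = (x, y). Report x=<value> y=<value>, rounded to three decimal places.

x=-8.915 y=17.879

eq1: (x + 16.954)² + (y − 5.002)² = 15.1804461598²
eq2: (x − 4.535)² + (y − 49.153)² = 34.0434648491²
eq3: (x − 21.330)² + (y + 45.808)² = 70.5039795805²
eq1−eq3, eq1−eq2 (x²,y² cancel):
  76.568·x − 101.620·y = -2499.481547
  42.978·x + 88.302·y = 1195.613961
det = 76.568·88.302 − -101.620·42.978 = 11128.531896
x = (-2499.481547·88.302 − -101.620·1195.613961) / 11128.531896 = -8.915006
y = (76.568·1195.613961 − -2499.481547·42.978) / 11128.531896 = 17.879132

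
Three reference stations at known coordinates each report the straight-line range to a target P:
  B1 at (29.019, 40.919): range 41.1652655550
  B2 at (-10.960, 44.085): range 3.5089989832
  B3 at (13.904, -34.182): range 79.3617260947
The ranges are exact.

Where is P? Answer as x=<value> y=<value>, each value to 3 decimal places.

eq1: (x − 29.019)² + (y − 40.919)² = 41.1652655550²
eq2: (x + 10.960)² + (y − 44.085)² = 3.5089989832²
eq3: (x − 13.904)² + (y + 34.182)² = 79.3617260947²
eq1−eq3, eq1−eq2 (x²,y² cancel):
  -30.230·x − 150.202·y = -5758.441063
  -79.958·x + 6.332·y = 1229.407917
det = -30.230·6.332 − -150.202·-79.958 = -12201.267876
x = (-5758.441063·6.332 − -150.202·1229.407917) / -12201.267876 = -12.146039
y = (-30.230·1229.407917 − -5758.441063·-79.958) / -12201.267876 = 40.782518

x=-12.146 y=40.783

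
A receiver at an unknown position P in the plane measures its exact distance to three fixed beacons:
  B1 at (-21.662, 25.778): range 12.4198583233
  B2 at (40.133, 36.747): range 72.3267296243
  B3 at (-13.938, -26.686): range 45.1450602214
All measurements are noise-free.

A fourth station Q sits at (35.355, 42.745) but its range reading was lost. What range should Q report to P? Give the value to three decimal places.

eq1: (x + 21.662)² + (y − 25.778)² = 12.4198583233²
eq2: (x − 40.133)² + (y − 36.747)² = 72.3267296243²
eq3: (x + 13.938)² + (y + 26.686)² = 45.1450602214²
eq1−eq3, eq1−eq2 (x²,y² cancel):
  15.448·x − 104.928·y = -2111.160670
  123.590·x + 21.938·y = -3249.650767
det = 15.448·21.938 − -104.928·123.590 = 13306.949744
x = (-2111.160670·21.938 − -104.928·-3249.650767) / 13306.949744 = -29.104641
y = (15.448·-3249.650767 − -2111.160670·123.590) / 13306.949744 = 15.835165
|P − Q| = √((-29.104641 − 35.355)² + (15.835165 − 42.745)²) = 69.851160

69.851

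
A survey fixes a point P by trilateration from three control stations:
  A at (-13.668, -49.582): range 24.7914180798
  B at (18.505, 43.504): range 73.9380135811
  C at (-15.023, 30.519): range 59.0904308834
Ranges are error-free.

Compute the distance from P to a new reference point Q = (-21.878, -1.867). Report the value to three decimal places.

31.784

eq1: (x + 13.668)² + (y + 49.582)² = 24.7914180798²
eq2: (x − 18.505)² + (y − 43.504)² = 73.9380135811²
eq3: (x + 15.023)² + (y − 30.519)² = 59.0904308834²
eq2−eq3, eq2−eq1 (x²,y² cancel):
  -67.056·x − 25.970·y = 897.217679
  -64.346·x − 186.172·y = 5262.371349
det = -67.056·-186.172 − -25.970·-64.346 = 10812.884012
x = (897.217679·-186.172 − -25.970·5262.371349) / 10812.884012 = -2.808966
y = (-67.056·5262.371349 − 897.217679·-64.346) / 10812.884012 = -27.295327
|P − Q| = √((-2.808966 − -21.878)² + (-27.295327 − -1.867)²) = 31.784082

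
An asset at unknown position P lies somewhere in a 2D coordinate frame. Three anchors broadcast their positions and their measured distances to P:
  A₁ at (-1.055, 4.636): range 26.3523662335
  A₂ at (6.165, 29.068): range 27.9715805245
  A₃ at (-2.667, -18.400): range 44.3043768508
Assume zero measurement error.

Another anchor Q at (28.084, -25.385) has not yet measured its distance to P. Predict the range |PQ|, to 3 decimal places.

eq1: (x + 1.055)² + (y − 4.636)² = 26.3523662335²
eq2: (x − 6.165)² + (y − 29.068)² = 27.9715805245²
eq3: (x + 2.667)² + (y + 18.400)² = 44.3043768508²
eq1−eq3, eq1−eq2 (x²,y² cancel):
  -3.224·x − 46.072·y = -945.363234
  14.440·x + 48.864·y = 772.388217
det = -3.224·48.864 − -46.072·14.440 = 507.742144
x = (-945.363234·48.864 − -46.072·772.388217) / 507.742144 = -20.893990
y = (-3.224·772.388217 − -945.363234·14.440) / 507.742144 = 21.981365
|P − Q| = √((-20.893990 − 28.084)² + (21.981365 − -25.385)²) = 68.135277

68.135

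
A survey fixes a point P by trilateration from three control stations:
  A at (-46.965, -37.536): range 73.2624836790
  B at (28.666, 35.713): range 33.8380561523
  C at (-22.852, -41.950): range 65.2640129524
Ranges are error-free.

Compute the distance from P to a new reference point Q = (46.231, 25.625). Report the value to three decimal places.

eq1: (x + 46.965)² + (y + 37.536)² = 73.2624836790²
eq2: (x − 28.666)² + (y − 35.713)² = 33.8380561523²
eq3: (x + 22.852)² + (y + 41.950)² = 65.2640129524²
eq2−eq3, eq2−eq1 (x²,y² cancel):
  -103.036·x − 155.326·y = -2929.518863
  -151.262·x − 146.498·y = -2704.872875
det = -103.036·-146.498 − -155.326·-151.262 = -8400.353484
x = (-2929.518863·-146.498 − -155.326·-2704.872875) / -8400.353484 = -1.075142
y = (-103.036·-2704.872875 − -2929.518863·-151.262) / -8400.353484 = 19.573653
|P − Q| = √((-1.075142 − 46.231)² + (19.573653 − 25.625)²) = 47.691612

47.692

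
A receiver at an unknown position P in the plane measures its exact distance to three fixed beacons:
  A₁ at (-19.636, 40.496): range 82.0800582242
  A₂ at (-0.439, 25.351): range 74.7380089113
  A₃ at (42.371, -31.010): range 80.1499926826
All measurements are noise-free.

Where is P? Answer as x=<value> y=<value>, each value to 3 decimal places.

eq1: (x + 19.636)² + (y − 40.496)² = 82.0800582242²
eq2: (x + 0.439)² + (y − 25.351)² = 74.7380089113²
eq3: (x − 42.371)² + (y + 31.010)² = 80.1499926826²
eq1−eq3, eq1−eq2 (x²,y² cancel):
  124.014·x − 143.012·y = 1044.537860
  38.394·x − 30.290·y = -231.266608
det = 124.014·-30.290 − -143.012·38.394 = 1734.418668
x = (1044.537860·-30.290 − -143.012·-231.266608) / 1734.418668 = -37.311033
y = (124.014·-231.266608 − 1044.537860·38.394) / 1734.418668 = -39.658408

x=-37.311 y=-39.658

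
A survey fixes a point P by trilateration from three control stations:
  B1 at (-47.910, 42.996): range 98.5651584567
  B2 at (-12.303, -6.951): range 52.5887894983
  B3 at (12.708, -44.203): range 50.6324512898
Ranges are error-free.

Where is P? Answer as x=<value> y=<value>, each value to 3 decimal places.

eq1: (x + 47.910)² + (y − 42.996)² = 98.5651584567²
eq2: (x + 12.303)² + (y + 6.951)² = 52.5887894983²
eq3: (x − 12.708)² + (y + 44.203)² = 50.6324512898²
eq2−eq3, eq2−eq1 (x²,y² cancel):
  50.022·x − 74.504·y = 2117.653920
  -71.214·x + 99.894·y = -3005.165775
det = 50.022·99.894 − -74.504·-71.214 = -308.830188
x = (2117.653920·99.894 − -74.504·-3005.165775) / -308.830188 = 40.008881
y = (50.022·-3005.165775 − 2117.653920·-71.214) / -308.830188 = -1.561388

x=40.009 y=-1.561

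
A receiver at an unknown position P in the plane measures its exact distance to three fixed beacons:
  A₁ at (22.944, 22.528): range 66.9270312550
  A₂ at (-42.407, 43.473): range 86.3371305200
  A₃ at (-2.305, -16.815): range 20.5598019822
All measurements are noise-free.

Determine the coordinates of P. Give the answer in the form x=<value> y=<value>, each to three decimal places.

eq1: (x − 22.944)² + (y − 22.528)² = 66.9270312550²
eq2: (x + 42.407)² + (y − 43.473)² = 86.3371305200²
eq3: (x + 2.305)² + (y + 16.815)² = 20.5598019822²
eq2−eq1, eq2−eq3 (x²,y² cancel):
  130.702·x − 41.890·y = 320.555136
  80.204·x − 120.576·y = 3631.196521
det = 130.702·-120.576 − -41.890·80.204 = -12399.778792
x = (320.555136·-120.576 − -41.890·3631.196521) / -12399.778792 = -9.150128
y = (130.702·3631.196521 − 320.555136·80.204) / -12399.778792 = -36.201843

x=-9.150 y=-36.202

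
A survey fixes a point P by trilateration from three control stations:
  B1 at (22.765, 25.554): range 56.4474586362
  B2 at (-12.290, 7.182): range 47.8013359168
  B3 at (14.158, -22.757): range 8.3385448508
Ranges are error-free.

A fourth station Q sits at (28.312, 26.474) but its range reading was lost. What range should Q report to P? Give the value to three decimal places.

58.183

eq1: (x − 22.765)² + (y − 25.554)² = 56.4474586362²
eq2: (x + 12.290)² + (y − 7.182)² = 47.8013359168²
eq3: (x − 14.158)² + (y + 22.757)² = 8.3385448508²
eq2−eq3, eq2−eq1 (x²,y² cancel):
  52.896·x − 59.878·y = 2731.141174
  70.110·x + 36.744·y = 67.279046
det = 52.896·36.744 − -59.878·70.110 = 6141.657204
x = (2731.141174·36.744 − -59.878·67.279046) / 6141.657204 = 16.995671
y = (52.896·67.279046 − 2731.141174·70.110) / 6141.657204 = -30.597852
|P − Q| = √((16.995671 − 28.312)² + (-30.597852 − 26.474)²) = 58.182949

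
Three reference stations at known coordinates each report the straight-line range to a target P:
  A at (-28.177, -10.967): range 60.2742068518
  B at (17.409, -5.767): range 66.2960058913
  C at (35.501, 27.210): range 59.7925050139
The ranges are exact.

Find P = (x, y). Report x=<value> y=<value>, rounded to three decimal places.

x=-20.263 y=48.785

eq1: (x + 28.177)² + (y + 10.967)² = 60.2742068518²
eq2: (x − 17.409)² + (y + 5.767)² = 66.2960058913²
eq3: (x − 35.501)² + (y − 27.210)² = 59.7925050139²
eq3−eq2, eq3−eq1 (x²,y² cancel):
  -36.184·x − 65.954·y = -2484.390272
  -127.356·x − 76.354·y = -1144.323039
det = -36.184·-76.354 − -65.954·-127.356 = -5636.844488
x = (-2484.390272·-76.354 − -65.954·-1144.323039) / -5636.844488 = -20.263190
y = (-36.184·-1144.323039 − -2484.390272·-127.356) / -5636.844488 = 48.785419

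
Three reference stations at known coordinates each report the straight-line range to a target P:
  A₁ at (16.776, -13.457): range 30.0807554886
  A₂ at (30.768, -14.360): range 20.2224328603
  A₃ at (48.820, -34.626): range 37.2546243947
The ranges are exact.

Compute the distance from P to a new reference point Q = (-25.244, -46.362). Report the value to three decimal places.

83.310

eq1: (x − 16.776)² + (y + 13.457)² = 30.0807554886²
eq2: (x − 30.768)² + (y + 14.360)² = 20.2224328603²
eq3: (x − 48.820)² + (y + 34.626)² = 37.2546243947²
eq3−eq2, eq3−eq1 (x²,y² cancel):
  -36.104·x + 40.532·y = -1450.512604
  -64.088·x + 42.338·y = -2636.772063
det = -36.104·42.338 − 40.532·-64.088 = 1069.043664
x = (-1450.512604·42.338 − 40.532·-2636.772063) / 1069.043664 = 42.525712
y = (-36.104·-2636.772063 − -1450.512604·-64.088) / 1069.043664 = 2.093055
|P − Q| = √((42.525712 − -25.244)² + (2.093055 − -46.362)²) = 83.310420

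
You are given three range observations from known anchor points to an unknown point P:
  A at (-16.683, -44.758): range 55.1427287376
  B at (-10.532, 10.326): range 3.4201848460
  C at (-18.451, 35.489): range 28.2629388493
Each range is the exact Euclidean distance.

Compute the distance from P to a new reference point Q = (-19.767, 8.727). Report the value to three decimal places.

eq1: (x + 16.683)² + (y + 44.758)² = 55.1427287376²
eq2: (x + 10.532)² + (y − 10.326)² = 3.4201848460²
eq3: (x + 18.451)² + (y − 35.489)² = 28.2629388493²
eq2−eq3, eq2−eq1 (x²,y² cancel):
  -15.838·x + 50.326·y = 595.263174
  -12.302·x − 110.168·y = -964.971115
det = -15.838·-110.168 − 50.326·-12.302 = 2363.951236
x = (595.263174·-110.168 − 50.326·-964.971115) / 2363.951236 = -7.198041
y = (-15.838·-964.971115 − 595.263174·-12.302) / 2363.951236 = 9.562862
|P − Q| = √((-7.198041 − -19.767)² + (9.562862 − 8.727)²) = 12.596722

12.597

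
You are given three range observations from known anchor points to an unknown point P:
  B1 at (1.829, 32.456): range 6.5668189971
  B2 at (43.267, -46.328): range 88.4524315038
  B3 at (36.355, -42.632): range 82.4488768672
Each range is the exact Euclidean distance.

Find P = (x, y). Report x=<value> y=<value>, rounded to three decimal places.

x=7.972 y=34.777

eq1: (x − 1.829)² + (y − 32.456)² = 6.5668189971²
eq2: (x − 43.267)² + (y + 46.328)² = 88.4524315038²
eq3: (x − 36.355)² + (y + 42.632)² = 82.4488768672²
eq1−eq2, eq1−eq3 (x²,y² cancel):
  82.876·x − 157.568·y = -4819.129831
  69.052·x − 150.176·y = -4672.257913
det = 82.876·-150.176 − -157.568·69.052 = -1565.600640
x = (-4819.129831·-150.176 − -157.568·-4672.257913) / -1565.600640 = 7.971824
y = (82.876·-4672.257913 − -4819.129831·69.052) / -1565.600640 = 34.777383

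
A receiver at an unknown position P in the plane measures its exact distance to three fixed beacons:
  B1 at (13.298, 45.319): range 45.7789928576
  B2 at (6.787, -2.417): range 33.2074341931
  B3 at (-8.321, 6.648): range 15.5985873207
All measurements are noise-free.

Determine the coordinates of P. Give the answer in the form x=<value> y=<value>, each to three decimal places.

eq1: (x − 13.298)² + (y − 45.319)² = 45.7789928576²
eq2: (x − 6.787)² + (y + 2.417)² = 33.2074341931²
eq3: (x + 8.321)² + (y − 6.648)² = 15.5985873207²
eq2−eq3, eq2−eq1 (x²,y² cancel):
  -30.216·x + 18.130·y = 920.947446
  13.022·x + 95.472·y = 1185.760806
det = -30.216·95.472 − 18.130·13.022 = -3120.870812
x = (920.947446·95.472 − 18.130·1185.760806) / -3120.870812 = -21.284717
y = (-30.216·1185.760806 − 920.947446·13.022) / -3120.870812 = 15.323135

x=-21.285 y=15.323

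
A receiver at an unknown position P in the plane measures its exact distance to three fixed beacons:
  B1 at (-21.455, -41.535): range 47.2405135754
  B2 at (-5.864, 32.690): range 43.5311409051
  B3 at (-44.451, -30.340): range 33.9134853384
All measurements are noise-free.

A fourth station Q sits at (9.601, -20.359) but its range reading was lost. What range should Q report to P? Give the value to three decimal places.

52.586

eq1: (x + 21.455)² + (y + 41.535)² = 47.2405135754²
eq2: (x + 5.864)² + (y − 32.690)² = 43.5311409051²
eq3: (x + 44.451)² + (y + 30.340)² = 33.9134853384²
eq1−eq3, eq1−eq2 (x²,y² cancel):
  -45.992·x + 22.390·y = 1792.475386
  31.182·x + 148.450·y = -745.744760
det = -45.992·148.450 − 22.390·31.182 = -7525.677380
x = (1792.475386·148.450 − 22.390·-745.744760) / -7525.677380 = -37.576710
y = (-45.992·-745.744760 − 1792.475386·31.182) / -7525.677380 = 2.869466
|P − Q| = √((-37.576710 − 9.601)² + (2.869466 − -20.359)²) = 52.586100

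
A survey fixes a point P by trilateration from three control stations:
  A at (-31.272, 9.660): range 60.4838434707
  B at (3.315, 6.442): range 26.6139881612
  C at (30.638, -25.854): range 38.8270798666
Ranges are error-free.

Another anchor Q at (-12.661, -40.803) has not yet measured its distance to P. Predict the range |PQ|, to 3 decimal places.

68.078

eq1: (x + 31.272)² + (y − 9.660)² = 60.4838434707²
eq2: (x − 3.315)² + (y − 6.442)² = 26.6139881612²
eq3: (x − 30.638)² + (y + 25.854)² = 38.8270798666²
eq1−eq2, eq1−eq3 (x²,y² cancel):
  69.174·x − 6.436·y = 1931.225960
  123.820·x − 71.028·y = 2686.615966
det = 69.174·-71.028 − -6.436·123.820 = -4116.385352
x = (1931.225960·-71.028 − -6.436·2686.615966) / -4116.385352 = 29.122652
y = (69.174·2686.615966 − 1931.225960·123.820) / -4116.385352 = 12.943498
|P − Q| = √((29.122652 − -12.661)² + (12.943498 − -40.803)²) = 68.077600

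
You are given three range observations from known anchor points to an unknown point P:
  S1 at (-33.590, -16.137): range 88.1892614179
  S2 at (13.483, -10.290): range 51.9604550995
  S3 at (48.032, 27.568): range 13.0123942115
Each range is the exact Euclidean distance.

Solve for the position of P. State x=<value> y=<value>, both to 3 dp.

x=37.812 y=35.623

eq1: (x + 33.590)² + (y + 16.137)² = 88.1892614179²
eq2: (x − 13.483)² + (y + 10.290)² = 51.9604550995²
eq3: (x − 48.032)² + (y − 27.568)² = 13.0123942115²
eq3−eq1, eq3−eq2 (x²,y² cancel):
  -163.244·x − 87.410·y = -9286.400205
  -69.098·x − 75.716·y = -5309.958750
det = -163.244·-75.716 − -87.410·-69.098 = 6320.326524
x = (-9286.400205·-75.716 − -87.410·-5309.958750) / 6320.326524 = 37.812221
y = (-163.244·-5309.958750 − -9286.400205·-69.098) / 6320.326524 = 35.622720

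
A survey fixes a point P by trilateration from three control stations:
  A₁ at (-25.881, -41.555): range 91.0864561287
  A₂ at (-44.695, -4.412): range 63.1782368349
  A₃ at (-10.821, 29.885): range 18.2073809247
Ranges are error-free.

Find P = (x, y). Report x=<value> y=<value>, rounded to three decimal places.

eq1: (x + 25.881)² + (y + 41.555)² = 91.0864561287²
eq2: (x + 44.695)² + (y + 4.412)² = 63.1782368349²
eq3: (x + 10.821)² + (y − 29.885)² = 18.2073809247²
eq2−eq3, eq2−eq1 (x²,y² cancel):
  67.748·x + 68.594·y = 2653.079386
  37.628·x − 74.286·y = -3925.717464
det = 67.748·-74.286 − 68.594·37.628 = -7613.782960
x = (2653.079386·-74.286 − 68.594·-3925.717464) / -7613.782960 = -9.482016
y = (67.748·-3925.717464 − 2653.079386·37.628) / -7613.782960 = 48.043079

x=-9.482 y=48.043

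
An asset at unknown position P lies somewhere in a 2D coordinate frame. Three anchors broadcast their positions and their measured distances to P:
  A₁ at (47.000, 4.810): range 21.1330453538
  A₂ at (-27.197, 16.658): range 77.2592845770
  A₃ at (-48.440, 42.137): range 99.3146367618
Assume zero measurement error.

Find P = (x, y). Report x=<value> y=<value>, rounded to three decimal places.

eq1: (x − 47.000)² + (y − 4.810)² = 21.1330453538²
eq2: (x + 27.197)² + (y − 16.658)² = 77.2592845770²
eq3: (x + 48.440)² + (y − 42.137)² = 99.3146367618²
eq1−eq2, eq1−eq3 (x²,y² cancel):
  -148.394·x + 23.696·y = -6737.361774
  -190.880·x + 74.654·y = -7526.967200
det = -148.394·74.654 − 23.696·-190.880 = -6555.113196
x = (-6737.361774·74.654 − 23.696·-7526.967200) / -6555.113196 = 49.520425
y = (-148.394·-7526.967200 − -6737.361774·-190.880) / -6555.113196 = 25.792208

x=49.520 y=25.792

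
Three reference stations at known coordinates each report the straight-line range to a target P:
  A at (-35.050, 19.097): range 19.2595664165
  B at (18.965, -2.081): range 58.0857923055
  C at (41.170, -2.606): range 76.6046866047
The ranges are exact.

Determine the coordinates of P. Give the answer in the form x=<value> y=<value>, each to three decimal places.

x=-25.200 y=35.647

eq1: (x + 35.050)² + (y − 19.097)² = 19.2595664165²
eq2: (x − 18.965)² + (y + 2.081)² = 58.0857923055²
eq3: (x − 41.170)² + (y + 2.606)² = 76.6046866047²
eq1−eq2, eq1−eq3 (x²,y² cancel):
  108.030·x − 42.356·y = -4232.224492
  152.440·x − 43.406·y = -5388.784884
det = 108.030·-43.406 − -42.356·152.440 = 1767.598460
x = (-4232.224492·-43.406 − -42.356·-5388.784884) / 1767.598460 = -25.199975
y = (108.030·-5388.784884 − -4232.224492·152.440) / 1767.598460 = 35.647163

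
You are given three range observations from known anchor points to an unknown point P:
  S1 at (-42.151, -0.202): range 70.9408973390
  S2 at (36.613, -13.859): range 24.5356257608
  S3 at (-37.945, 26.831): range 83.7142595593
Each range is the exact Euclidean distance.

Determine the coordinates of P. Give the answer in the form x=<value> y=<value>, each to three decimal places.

x=20.905 y=-32.707

eq1: (x + 42.151)² + (y + 0.202)² = 70.9408973390²
eq2: (x − 36.613)² + (y + 13.859)² = 24.5356257608²
eq3: (x + 37.945)² + (y − 26.831)² = 83.7142595593²
eq1−eq2, eq1−eq3 (x²,y² cancel):
  157.528·x − 27.314·y = 4186.450029
  8.412·x + 54.066·y = -1592.488357
det = 157.528·54.066 − -27.314·8.412 = 8746.674216
x = (4186.450029·54.066 − -27.314·-1592.488357) / 8746.674216 = 20.904789
y = (157.528·-1592.488357 − 4186.450029·8.412) / 8746.674216 = -32.707051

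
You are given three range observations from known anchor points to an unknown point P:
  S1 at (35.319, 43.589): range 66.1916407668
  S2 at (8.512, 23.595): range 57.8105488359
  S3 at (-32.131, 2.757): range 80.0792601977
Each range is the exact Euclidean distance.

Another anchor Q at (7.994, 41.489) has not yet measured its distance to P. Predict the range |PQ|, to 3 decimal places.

eq1: (x − 35.319)² + (y − 43.589)² = 66.1916407668²
eq2: (x − 8.512)² + (y − 23.595)² = 57.8105488359²
eq3: (x + 32.131)² + (y − 2.757)² = 80.0792601977²
eq2−eq1, eq2−eq3 (x²,y² cancel):
  53.614·x + 39.988·y = 1478.980762
  -81.286·x − 41.676·y = -2659.804316
det = 53.614·-41.676 − 39.988·-81.286 = 1016.047504
x = (1478.980762·-41.676 − 39.988·-2659.804316) / 1016.047504 = 44.015907
y = (53.614·-2659.804316 − 1478.980762·-81.286) / 1016.047504 = -22.028811
|P − Q| = √((44.015907 − 7.994)² + (-22.028811 − 41.489)²) = 73.021162

73.021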